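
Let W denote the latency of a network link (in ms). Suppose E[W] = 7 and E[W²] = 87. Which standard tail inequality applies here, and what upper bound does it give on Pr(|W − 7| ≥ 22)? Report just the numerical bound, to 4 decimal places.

The first two moments determine the variance, so Chebyshev's inequality is the sharpest standard bound available.
Var(W) = E[W²] − (E[W])² = 87 − 49 = 38.
Chebyshev's inequality: Pr(|W − μ| ≥ t) ≤ Var(W)/t² = 38/484 = 0.0785.

0.0785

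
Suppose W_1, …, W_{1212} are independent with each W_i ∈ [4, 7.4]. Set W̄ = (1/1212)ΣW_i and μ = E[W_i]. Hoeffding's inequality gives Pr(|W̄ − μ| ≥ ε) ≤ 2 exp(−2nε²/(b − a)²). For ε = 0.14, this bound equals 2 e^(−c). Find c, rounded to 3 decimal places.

c = 2nε²/(b − a)² = 2·1212·0.14² / 3.4² = 4.1099.

4.110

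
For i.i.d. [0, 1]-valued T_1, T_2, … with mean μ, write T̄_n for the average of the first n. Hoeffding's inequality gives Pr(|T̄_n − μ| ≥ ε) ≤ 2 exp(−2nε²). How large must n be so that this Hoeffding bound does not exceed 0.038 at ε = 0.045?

979

Require 2·exp(−2nε²) ≤ 0.038, i.e. 2nε² ≥ ln(2/0.038) = 3.963316.
So n ≥ 3.963316 / (2·0.045²) = 978.597.
The smallest integer n is 979.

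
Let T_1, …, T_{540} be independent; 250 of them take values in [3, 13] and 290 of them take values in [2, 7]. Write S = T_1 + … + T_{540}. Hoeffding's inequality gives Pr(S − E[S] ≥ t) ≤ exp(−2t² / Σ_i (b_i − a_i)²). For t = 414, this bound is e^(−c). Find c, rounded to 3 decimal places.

Σ(b_i − a_i)² = 250·10² + 290·5² = 32250.
c = 2t² / 32250 = 2·414² / 32250 = 10.6292.

10.629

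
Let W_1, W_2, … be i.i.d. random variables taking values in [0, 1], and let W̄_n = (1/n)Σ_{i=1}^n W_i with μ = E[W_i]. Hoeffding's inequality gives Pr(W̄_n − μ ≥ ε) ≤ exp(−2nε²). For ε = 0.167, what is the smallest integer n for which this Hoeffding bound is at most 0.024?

Require exp(−2nε²) ≤ 0.024, i.e. 2nε² ≥ ln(1/0.024) = 3.729701.
So n ≥ 3.729701 / (2·0.167²) = 66.867.
The smallest integer n is 67.

67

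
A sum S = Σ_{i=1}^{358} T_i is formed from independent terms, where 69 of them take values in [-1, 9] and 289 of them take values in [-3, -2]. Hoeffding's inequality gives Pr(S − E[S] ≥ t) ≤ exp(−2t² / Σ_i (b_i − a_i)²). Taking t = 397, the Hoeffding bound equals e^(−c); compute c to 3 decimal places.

43.847

Σ(b_i − a_i)² = 69·10² + 289·1² = 7189.
c = 2t² / 7189 = 2·397² / 7189 = 43.8473.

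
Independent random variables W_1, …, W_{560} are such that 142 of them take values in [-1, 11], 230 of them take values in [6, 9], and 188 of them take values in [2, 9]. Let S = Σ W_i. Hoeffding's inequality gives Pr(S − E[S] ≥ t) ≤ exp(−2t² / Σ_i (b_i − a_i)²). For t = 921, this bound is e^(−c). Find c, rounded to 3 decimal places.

Σ(b_i − a_i)² = 142·12² + 230·3² + 188·7² = 31730.
c = 2t² / 31730 = 2·921² / 31730 = 53.4662.

53.466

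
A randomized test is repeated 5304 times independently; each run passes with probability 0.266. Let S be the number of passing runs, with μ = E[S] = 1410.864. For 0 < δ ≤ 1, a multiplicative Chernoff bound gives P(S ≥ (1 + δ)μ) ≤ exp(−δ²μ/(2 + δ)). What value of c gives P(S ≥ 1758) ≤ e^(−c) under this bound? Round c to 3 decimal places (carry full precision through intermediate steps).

38.027

Write 1758 = (1 + δ)μ, so δ = 1758/1410.864 − 1 = 0.246045…
Then the exponent is δ²μ/(2 + δ) = (1758 − μ)² / (μ·(2 + δ)) = 38.027319.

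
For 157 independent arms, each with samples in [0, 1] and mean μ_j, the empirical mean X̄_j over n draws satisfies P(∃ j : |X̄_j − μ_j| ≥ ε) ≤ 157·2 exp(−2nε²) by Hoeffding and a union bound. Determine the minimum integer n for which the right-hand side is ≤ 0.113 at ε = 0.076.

Need 2·157·exp(−2nε²) ≤ 0.113, i.e. exp(−2nε²) ≤ 0.113/314.
So 2nε² ≥ ln(314/0.113) = 7.929760.
Hence n ≥ 7.929760/(2·0.076²) = 686.440.
The smallest integer n is 687.

687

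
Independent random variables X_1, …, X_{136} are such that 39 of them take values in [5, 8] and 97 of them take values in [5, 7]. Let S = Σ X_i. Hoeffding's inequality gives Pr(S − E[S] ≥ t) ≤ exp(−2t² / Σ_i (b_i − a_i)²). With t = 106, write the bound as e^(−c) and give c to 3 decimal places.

30.409

Σ(b_i − a_i)² = 39·3² + 97·2² = 739.
c = 2t² / 739 = 2·106² / 739 = 30.4087.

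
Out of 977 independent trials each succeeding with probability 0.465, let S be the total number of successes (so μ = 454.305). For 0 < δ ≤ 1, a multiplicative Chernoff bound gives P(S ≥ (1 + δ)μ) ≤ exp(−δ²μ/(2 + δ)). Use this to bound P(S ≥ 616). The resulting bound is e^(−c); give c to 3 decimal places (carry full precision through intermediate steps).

24.428

Write 616 = (1 + δ)μ, so δ = 616/454.305 − 1 = 0.3559173…
Then the exponent is δ²μ/(2 + δ) = (616 − μ)² / (μ·(2 + δ)) = 24.427872.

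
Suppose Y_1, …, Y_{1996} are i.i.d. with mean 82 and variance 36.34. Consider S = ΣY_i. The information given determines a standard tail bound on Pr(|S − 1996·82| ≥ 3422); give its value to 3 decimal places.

0.006

With mean and variance of each term known, Chebyshev's inequality bounds the deviation of the sum (or sample mean).
Var(S) = n·Var(Y_i) = 1996·36.34 = 72534.64.
Chebyshev: Pr(|S − 1996·82| ≥ 3422) ≤ Var(S)/3422² = 72534.64/11710084 = 0.0062.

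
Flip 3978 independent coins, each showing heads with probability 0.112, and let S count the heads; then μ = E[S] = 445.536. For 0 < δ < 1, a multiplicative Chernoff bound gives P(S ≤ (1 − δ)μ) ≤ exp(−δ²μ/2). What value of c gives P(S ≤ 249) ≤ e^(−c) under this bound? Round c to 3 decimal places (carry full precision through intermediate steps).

43.348

Write 249 = (1 − δ)μ, so δ = 1 − 249/445.536 = 0.4411226…
Then the exponent is δ²μ/2 = (μ − 249)²/(2μ) = 43.348236.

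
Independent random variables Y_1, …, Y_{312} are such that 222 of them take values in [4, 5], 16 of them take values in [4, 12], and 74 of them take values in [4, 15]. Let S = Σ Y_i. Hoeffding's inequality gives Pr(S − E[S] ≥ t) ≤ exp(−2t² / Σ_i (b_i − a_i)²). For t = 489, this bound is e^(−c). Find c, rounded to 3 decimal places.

46.886

Σ(b_i − a_i)² = 222·1² + 16·8² + 74·11² = 10200.
c = 2t² / 10200 = 2·489² / 10200 = 46.8865.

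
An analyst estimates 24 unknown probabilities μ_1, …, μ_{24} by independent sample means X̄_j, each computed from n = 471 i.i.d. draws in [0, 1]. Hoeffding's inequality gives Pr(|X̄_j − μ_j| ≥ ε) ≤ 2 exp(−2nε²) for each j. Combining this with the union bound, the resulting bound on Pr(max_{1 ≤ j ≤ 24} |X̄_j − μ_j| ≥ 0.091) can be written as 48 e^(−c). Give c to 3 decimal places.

Union bound over the 24 events: Pr(max_{1 ≤ j ≤ 24} |X̄_j − μ_j| ≥ 0.091) ≤ 24·2·exp(−2nε²) = 48 exp(−2·471·0.091²).
So c = 2·471·0.091² = 7.8007.

7.801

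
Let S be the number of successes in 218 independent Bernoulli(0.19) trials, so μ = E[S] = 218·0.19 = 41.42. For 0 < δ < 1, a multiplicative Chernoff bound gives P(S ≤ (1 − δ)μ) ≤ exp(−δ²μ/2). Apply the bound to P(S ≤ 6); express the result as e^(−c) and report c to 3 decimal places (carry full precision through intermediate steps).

Write 6 = (1 − δ)μ, so δ = 1 − 6/41.42 = 0.8551424…
Then the exponent is δ²μ/2 = (μ − 6)²/(2μ) = 15.144573.

15.145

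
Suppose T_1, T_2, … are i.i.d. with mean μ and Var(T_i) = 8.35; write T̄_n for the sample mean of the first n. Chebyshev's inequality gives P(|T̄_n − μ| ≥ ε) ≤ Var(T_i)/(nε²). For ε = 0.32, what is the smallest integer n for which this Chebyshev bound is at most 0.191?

427

Require 8.35/(n·0.32²) ≤ 0.191, i.e. n ≥ 8.35/(0.191·0.32²) = 426.927.
The smallest integer n is 427.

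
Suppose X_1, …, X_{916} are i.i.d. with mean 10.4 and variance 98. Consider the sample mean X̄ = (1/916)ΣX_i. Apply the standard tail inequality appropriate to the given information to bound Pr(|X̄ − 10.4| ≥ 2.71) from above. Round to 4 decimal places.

With mean and variance of each term known, Chebyshev's inequality bounds the deviation of the sum (or sample mean).
Var(X̄) = Var(X_i)/n = 98/916 = 0.10699.
Chebyshev: Pr(|X̄ − 10.4| ≥ 2.71) ≤ Var(X̄)/(2.71)² = 98/(916·2.71²) = 0.0146.

0.0146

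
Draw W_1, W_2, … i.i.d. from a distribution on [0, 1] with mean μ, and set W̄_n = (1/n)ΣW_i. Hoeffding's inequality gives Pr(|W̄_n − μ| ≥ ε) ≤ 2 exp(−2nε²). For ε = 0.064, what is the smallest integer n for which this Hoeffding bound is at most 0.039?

Require 2·exp(−2nε²) ≤ 0.039, i.e. 2nε² ≥ ln(2/0.039) = 3.937341.
So n ≥ 3.937341 / (2·0.064²) = 480.632.
The smallest integer n is 481.

481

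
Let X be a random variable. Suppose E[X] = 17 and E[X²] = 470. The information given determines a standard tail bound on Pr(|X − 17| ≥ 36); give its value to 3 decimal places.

The first two moments determine the variance, so Chebyshev's inequality is the sharpest standard bound available.
Var(X) = E[X²] − (E[X])² = 470 − 289 = 181.
Chebyshev's inequality: Pr(|X − μ| ≥ t) ≤ Var(X)/t² = 181/1296 = 0.1397.

0.140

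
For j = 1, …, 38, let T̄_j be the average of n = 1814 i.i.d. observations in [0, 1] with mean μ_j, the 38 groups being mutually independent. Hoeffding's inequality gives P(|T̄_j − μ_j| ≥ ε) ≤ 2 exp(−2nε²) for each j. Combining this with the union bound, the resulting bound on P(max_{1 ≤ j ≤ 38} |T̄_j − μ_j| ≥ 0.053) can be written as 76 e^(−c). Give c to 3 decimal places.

10.191

Union bound over the 38 events: P(max_{1 ≤ j ≤ 38} |T̄_j − μ_j| ≥ 0.053) ≤ 38·2·exp(−2nε²) = 76 exp(−2·1814·0.053²).
So c = 2·1814·0.053² = 10.1911.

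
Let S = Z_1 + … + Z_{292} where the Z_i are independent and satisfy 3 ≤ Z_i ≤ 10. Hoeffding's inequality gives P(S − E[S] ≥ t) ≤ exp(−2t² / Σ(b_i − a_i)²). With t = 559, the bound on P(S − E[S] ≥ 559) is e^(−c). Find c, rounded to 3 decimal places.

Σ(b_i − a_i)² = 292·(7)² = 14308.
c = 2t²/14308 = 2·559²/14308 = 43.6792.

43.679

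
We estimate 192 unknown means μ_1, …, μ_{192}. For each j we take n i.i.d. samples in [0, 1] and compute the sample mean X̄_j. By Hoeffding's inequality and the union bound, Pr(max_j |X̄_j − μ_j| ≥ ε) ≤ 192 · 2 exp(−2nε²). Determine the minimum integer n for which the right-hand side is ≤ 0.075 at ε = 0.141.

215

Need 2·192·exp(−2nε²) ≤ 0.075, i.e. exp(−2nε²) ≤ 0.075/384.
So 2nε² ≥ ln(384/0.075) = 8.540910.
Hence n ≥ 8.540910/(2·0.141²) = 214.801.
The smallest integer n is 215.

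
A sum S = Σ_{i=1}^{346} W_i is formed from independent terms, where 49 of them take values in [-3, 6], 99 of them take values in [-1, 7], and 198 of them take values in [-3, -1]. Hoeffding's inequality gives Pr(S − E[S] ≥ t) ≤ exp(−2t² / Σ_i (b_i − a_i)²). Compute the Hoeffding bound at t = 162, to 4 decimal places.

0.0088

Σ(b_i − a_i)² = 49·9² + 99·8² + 198·2² = 11097.
Exponent = 2·162² / 11097 = 4.72993.
Bound = exp(−4.72993) = 0.00883.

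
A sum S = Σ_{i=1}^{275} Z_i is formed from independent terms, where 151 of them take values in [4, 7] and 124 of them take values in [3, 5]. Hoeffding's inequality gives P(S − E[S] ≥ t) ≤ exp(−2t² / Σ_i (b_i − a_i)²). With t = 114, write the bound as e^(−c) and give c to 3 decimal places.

14.012

Σ(b_i − a_i)² = 151·3² + 124·2² = 1855.
c = 2t² / 1855 = 2·114² / 1855 = 14.0119.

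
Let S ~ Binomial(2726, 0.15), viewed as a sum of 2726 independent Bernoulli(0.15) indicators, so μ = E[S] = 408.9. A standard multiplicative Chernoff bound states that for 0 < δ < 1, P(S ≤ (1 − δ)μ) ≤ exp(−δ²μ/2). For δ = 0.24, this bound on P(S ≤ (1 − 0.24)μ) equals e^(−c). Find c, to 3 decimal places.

c = δ²μ/2 = 0.24²·408.9/2 = 11.7763.

11.776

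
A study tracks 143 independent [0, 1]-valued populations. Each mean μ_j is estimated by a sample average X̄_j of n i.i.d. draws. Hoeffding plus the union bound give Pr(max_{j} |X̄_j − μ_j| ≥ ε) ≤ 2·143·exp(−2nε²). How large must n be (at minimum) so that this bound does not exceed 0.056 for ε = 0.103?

403

Need 2·143·exp(−2nε²) ≤ 0.056, i.e. exp(−2nε²) ≤ 0.056/286.
So 2nε² ≥ ln(286/0.056) = 8.538395.
Hence n ≥ 8.538395/(2·0.103²) = 402.413.
The smallest integer n is 403.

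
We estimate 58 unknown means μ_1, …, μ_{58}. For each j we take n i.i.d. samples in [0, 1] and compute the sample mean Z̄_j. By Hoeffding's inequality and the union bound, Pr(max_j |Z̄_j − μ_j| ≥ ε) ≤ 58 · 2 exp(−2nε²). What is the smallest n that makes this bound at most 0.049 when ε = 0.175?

127

Need 2·58·exp(−2nε²) ≤ 0.049, i.e. exp(−2nε²) ≤ 0.049/116.
So 2nε² ≥ ln(116/0.049) = 7.769525.
Hence n ≥ 7.769525/(2·0.175²) = 126.849.
The smallest integer n is 127.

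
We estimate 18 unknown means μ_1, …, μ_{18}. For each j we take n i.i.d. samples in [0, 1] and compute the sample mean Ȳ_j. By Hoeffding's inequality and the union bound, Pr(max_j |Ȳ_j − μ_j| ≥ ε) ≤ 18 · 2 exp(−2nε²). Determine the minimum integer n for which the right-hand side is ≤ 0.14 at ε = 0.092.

Need 2·18·exp(−2nε²) ≤ 0.14, i.e. exp(−2nε²) ≤ 0.14/36.
So 2nε² ≥ ln(36/0.14) = 5.549632.
Hence n ≥ 5.549632/(2·0.092²) = 327.837.
The smallest integer n is 328.

328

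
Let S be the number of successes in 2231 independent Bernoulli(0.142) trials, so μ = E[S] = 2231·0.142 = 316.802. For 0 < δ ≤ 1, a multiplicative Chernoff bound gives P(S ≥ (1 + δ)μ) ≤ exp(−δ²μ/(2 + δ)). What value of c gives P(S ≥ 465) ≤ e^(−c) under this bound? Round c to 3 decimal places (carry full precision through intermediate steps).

Write 465 = (1 + δ)μ, so δ = 465/316.802 − 1 = 0.4677938…
Then the exponent is δ²μ/(2 + δ) = (465 − μ)² / (μ·(2 + δ)) = 28.092339.

28.092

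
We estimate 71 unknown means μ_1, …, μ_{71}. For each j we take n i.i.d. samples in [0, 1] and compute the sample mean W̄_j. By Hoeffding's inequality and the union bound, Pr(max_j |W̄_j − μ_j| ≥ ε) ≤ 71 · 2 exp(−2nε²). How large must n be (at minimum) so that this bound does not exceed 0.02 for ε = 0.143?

217

Need 2·71·exp(−2nε²) ≤ 0.02, i.e. exp(−2nε²) ≤ 0.02/142.
So 2nε² ≥ ln(142/0.02) = 8.867850.
Hence n ≥ 8.867850/(2·0.143²) = 216.828.
The smallest integer n is 217.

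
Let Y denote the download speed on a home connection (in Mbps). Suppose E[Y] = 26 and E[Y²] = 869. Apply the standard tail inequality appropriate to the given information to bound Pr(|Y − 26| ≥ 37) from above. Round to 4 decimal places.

0.1410

The first two moments determine the variance, so Chebyshev's inequality is the sharpest standard bound available.
Var(Y) = E[Y²] − (E[Y])² = 869 − 676 = 193.
Chebyshev's inequality: Pr(|Y − μ| ≥ t) ≤ Var(Y)/t² = 193/1369 = 0.1410.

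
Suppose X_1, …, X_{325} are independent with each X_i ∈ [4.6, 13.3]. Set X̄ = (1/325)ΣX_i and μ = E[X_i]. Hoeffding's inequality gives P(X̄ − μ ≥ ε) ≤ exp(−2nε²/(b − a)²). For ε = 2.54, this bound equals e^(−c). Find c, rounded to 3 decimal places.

c = 2nε²/(b − a)² = 2·325·2.54² / 8.7² = 55.4041.

55.404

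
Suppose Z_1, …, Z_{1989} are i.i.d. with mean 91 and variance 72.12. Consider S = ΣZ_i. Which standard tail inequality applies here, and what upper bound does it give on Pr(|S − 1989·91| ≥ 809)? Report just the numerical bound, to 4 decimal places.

0.2192

With mean and variance of each term known, Chebyshev's inequality bounds the deviation of the sum (or sample mean).
Var(S) = n·Var(Z_i) = 1989·72.12 = 143446.68.
Chebyshev: Pr(|S − 1989·91| ≥ 809) ≤ Var(S)/809² = 143446.68/654481 = 0.2192.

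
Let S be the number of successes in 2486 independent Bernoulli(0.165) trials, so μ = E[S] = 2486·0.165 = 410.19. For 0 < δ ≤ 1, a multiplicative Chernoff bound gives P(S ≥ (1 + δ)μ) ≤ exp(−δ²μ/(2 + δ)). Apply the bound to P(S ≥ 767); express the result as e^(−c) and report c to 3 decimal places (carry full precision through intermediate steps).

108.150

Write 767 = (1 + δ)μ, so δ = 767/410.19 − 1 = 0.8698652…
Then the exponent is δ²μ/(2 + δ) = (767 − μ)² / (μ·(2 + δ)) = 108.150236.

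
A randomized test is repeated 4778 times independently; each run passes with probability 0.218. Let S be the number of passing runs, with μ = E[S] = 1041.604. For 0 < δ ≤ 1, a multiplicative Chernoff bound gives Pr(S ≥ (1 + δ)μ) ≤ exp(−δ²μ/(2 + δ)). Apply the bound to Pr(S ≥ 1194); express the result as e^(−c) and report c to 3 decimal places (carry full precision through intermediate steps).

10.388

Write 1194 = (1 + δ)μ, so δ = 1194/1041.604 − 1 = 0.146309…
Then the exponent is δ²μ/(2 + δ) = (1194 − μ)² / (μ·(2 + δ)) = 10.388486.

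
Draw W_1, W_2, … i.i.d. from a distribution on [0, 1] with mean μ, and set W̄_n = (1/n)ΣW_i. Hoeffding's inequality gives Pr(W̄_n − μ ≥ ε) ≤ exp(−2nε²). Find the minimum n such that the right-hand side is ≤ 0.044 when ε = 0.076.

271

Require exp(−2nε²) ≤ 0.044, i.e. 2nε² ≥ ln(1/0.044) = 3.123566.
So n ≥ 3.123566 / (2·0.076²) = 270.392.
The smallest integer n is 271.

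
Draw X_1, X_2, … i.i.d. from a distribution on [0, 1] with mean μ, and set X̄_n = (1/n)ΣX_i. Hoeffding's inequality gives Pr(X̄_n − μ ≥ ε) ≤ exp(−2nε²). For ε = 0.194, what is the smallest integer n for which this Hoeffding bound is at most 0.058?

Require exp(−2nε²) ≤ 0.058, i.e. 2nε² ≥ ln(1/0.058) = 2.847312.
So n ≥ 2.847312 / (2·0.194²) = 37.827.
The smallest integer n is 38.

38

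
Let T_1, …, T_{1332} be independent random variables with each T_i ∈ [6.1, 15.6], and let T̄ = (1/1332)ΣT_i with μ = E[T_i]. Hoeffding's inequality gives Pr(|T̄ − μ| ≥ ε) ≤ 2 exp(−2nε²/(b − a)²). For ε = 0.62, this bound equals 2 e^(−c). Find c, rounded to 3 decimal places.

c = 2nε²/(b − a)² = 2·1332·0.62² / 9.5² = 11.3467.

11.347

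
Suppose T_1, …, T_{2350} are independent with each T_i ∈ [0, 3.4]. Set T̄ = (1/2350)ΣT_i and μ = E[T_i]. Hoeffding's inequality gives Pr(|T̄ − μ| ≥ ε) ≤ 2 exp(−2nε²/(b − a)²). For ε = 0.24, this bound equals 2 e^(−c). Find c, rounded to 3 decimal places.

23.419

c = 2nε²/(b − a)² = 2·2350·0.24² / 3.4² = 23.4187.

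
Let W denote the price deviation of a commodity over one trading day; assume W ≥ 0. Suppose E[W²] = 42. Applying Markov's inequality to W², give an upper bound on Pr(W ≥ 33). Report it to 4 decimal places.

0.0386

Since W ≥ 0, the event {W ≥ 33} is the same as {W² ≥ 1089}.
Markov's inequality applied to W² gives Pr(W² ≥ 1089) ≤ E[W²]/1089 = 42/1089 = 0.0386.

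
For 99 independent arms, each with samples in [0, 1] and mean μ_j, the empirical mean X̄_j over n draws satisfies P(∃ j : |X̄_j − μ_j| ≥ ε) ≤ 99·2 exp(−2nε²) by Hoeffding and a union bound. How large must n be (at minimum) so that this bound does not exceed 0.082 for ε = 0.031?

Need 2·99·exp(−2nε²) ≤ 0.082, i.e. exp(−2nε²) ≤ 0.082/198.
So 2nε² ≥ ln(198/0.082) = 7.789303.
Hence n ≥ 7.789303/(2·0.031²) = 4052.707.
The smallest integer n is 4053.

4053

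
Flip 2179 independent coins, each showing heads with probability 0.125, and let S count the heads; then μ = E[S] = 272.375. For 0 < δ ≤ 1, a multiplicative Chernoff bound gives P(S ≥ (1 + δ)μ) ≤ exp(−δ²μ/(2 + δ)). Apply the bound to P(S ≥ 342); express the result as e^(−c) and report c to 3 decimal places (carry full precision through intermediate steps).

Write 342 = (1 + δ)μ, so δ = 342/272.375 − 1 = 0.2556218…
Then the exponent is δ²μ/(2 + δ) = (342 − μ)² / (μ·(2 + δ)) = 7.890361.

7.890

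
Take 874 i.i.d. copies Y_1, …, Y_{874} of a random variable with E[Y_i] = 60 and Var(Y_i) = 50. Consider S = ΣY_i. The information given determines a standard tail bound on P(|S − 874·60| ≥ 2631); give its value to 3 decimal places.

0.006

With mean and variance of each term known, Chebyshev's inequality bounds the deviation of the sum (or sample mean).
Var(S) = n·Var(Y_i) = 874·50 = 43700.
Chebyshev: P(|S − 874·60| ≥ 2631) ≤ Var(S)/2631² = 43700/6922161 = 0.0063.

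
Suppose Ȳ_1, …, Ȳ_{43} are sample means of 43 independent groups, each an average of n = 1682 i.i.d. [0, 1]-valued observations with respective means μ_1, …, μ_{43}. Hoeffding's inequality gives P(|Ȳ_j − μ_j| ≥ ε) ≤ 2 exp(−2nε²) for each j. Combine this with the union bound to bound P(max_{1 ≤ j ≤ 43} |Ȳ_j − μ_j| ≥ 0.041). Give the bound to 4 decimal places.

0.3010

Per-experiment Hoeffding bound: 2·exp(−2·1682·0.041²) = 2·exp(−5.65488) = 0.0070008.
Union bound over 43 events: 43·0.0070008 = 0.30103.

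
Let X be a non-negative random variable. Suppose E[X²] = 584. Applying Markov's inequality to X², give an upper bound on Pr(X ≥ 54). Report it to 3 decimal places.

0.200

Since X ≥ 0, the event {X ≥ 54} is the same as {X² ≥ 2916}.
Markov's inequality applied to X² gives Pr(X² ≥ 2916) ≤ E[X²]/2916 = 584/2916 = 0.2003.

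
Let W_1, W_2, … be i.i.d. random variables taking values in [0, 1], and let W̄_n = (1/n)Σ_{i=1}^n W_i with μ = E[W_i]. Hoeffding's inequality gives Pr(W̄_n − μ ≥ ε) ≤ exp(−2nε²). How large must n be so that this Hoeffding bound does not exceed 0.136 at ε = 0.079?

Require exp(−2nε²) ≤ 0.136, i.e. 2nε² ≥ ln(1/0.136) = 1.995100.
So n ≥ 1.995100 / (2·0.079²) = 159.838.
The smallest integer n is 160.

160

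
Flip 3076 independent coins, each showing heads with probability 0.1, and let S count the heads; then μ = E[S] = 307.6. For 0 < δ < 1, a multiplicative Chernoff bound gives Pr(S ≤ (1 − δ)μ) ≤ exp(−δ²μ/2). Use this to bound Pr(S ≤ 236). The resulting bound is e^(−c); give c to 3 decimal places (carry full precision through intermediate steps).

Write 236 = (1 − δ)μ, so δ = 1 − 236/307.6 = 0.2327698…
Then the exponent is δ²μ/2 = (μ − 236)²/(2μ) = 8.333160.

8.333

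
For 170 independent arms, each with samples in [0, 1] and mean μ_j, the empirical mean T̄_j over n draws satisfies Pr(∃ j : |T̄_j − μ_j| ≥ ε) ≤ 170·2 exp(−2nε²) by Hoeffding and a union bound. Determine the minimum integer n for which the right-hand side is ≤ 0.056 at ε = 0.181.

133

Need 2·170·exp(−2nε²) ≤ 0.056, i.e. exp(−2nε²) ≤ 0.056/340.
So 2nε² ≥ ln(340/0.056) = 8.711349.
Hence n ≥ 8.711349/(2·0.181²) = 132.953.
The smallest integer n is 133.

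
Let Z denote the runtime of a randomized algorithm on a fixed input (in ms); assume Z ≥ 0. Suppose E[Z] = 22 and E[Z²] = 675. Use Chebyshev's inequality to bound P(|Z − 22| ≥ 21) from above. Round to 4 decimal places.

Var(Z) = E[Z²] − (E[Z])² = 675 − 484 = 191.
Chebyshev's inequality: P(|Z − μ| ≥ t) ≤ Var(Z)/t² = 191/441 = 0.4331.

0.4331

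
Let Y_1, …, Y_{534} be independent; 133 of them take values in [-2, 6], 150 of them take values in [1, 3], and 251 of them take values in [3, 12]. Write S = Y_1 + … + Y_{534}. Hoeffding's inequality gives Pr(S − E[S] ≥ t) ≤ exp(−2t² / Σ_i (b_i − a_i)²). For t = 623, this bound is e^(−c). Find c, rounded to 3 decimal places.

Σ(b_i − a_i)² = 133·8² + 150·2² + 251·9² = 29443.
c = 2t² / 29443 = 2·623² / 29443 = 26.3648.

26.365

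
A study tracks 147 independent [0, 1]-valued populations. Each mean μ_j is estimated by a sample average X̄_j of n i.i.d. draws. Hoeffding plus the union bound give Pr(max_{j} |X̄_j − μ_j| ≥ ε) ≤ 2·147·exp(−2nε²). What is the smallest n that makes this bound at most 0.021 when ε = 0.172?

162

Need 2·147·exp(−2nε²) ≤ 0.021, i.e. exp(−2nε²) ≤ 0.021/294.
So 2nε² ≥ ln(294/0.021) = 9.546813.
Hence n ≥ 9.546813/(2·0.172²) = 161.351.
The smallest integer n is 162.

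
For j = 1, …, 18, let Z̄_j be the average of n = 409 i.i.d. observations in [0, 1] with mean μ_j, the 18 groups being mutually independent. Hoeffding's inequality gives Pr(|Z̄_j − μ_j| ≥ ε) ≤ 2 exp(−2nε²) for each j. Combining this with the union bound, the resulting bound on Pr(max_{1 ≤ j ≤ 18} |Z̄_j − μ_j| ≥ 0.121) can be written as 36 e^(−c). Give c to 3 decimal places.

Union bound over the 18 events: Pr(max_{1 ≤ j ≤ 18} |Z̄_j − μ_j| ≥ 0.121) ≤ 18·2·exp(−2nε²) = 36 exp(−2·409·0.121²).
So c = 2·409·0.121² = 11.9763.

11.976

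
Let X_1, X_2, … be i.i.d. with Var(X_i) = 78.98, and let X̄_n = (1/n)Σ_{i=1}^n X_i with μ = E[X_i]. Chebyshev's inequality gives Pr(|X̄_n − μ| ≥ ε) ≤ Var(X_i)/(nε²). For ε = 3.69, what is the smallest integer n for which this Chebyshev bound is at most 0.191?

31

Require 78.98/(n·3.69²) ≤ 0.191, i.e. n ≥ 78.98/(0.191·3.69²) = 30.369.
The smallest integer n is 31.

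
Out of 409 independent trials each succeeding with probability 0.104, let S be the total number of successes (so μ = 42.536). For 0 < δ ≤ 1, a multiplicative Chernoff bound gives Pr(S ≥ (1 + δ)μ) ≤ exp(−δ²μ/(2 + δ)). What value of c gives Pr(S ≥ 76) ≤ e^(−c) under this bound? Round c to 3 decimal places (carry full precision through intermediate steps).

Write 76 = (1 + δ)μ, so δ = 76/42.536 − 1 = 0.7867218…
Then the exponent is δ²μ/(2 + δ) = (76 − μ)² / (μ·(2 + δ)) = 9.447251.

9.447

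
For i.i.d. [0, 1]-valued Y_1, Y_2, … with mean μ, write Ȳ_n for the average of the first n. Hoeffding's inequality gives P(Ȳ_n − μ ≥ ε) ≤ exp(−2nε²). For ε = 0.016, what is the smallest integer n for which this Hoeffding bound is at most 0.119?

4158

Require exp(−2nε²) ≤ 0.119, i.e. 2nε² ≥ ln(1/0.119) = 2.128632.
So n ≥ 2.128632 / (2·0.016²) = 4157.484.
The smallest integer n is 4158.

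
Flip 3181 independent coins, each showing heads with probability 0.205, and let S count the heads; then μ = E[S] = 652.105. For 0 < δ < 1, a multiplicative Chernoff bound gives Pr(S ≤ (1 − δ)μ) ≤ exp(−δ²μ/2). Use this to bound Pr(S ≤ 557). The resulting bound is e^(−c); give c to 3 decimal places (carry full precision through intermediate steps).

6.935

Write 557 = (1 − δ)μ, so δ = 1 − 557/652.105 = 0.1458431…
Then the exponent is δ²μ/2 = (μ − 557)²/(2μ) = 6.935203.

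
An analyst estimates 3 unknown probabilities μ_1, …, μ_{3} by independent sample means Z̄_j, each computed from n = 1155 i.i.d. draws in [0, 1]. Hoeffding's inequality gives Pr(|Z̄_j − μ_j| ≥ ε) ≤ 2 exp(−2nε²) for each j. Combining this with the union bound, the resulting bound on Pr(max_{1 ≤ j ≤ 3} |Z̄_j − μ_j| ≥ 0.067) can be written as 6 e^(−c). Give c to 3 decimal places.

Union bound over the 3 events: Pr(max_{1 ≤ j ≤ 3} |Z̄_j − μ_j| ≥ 0.067) ≤ 3·2·exp(−2nε²) = 6 exp(−2·1155·0.067²).
So c = 2·1155·0.067² = 10.3696.

10.370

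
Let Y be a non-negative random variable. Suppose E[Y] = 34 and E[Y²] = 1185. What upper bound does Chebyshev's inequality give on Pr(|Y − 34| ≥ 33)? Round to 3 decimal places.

Var(Y) = E[Y²] − (E[Y])² = 1185 − 1156 = 29.
Chebyshev's inequality: Pr(|Y − μ| ≥ t) ≤ Var(Y)/t² = 29/1089 = 0.0266.

0.027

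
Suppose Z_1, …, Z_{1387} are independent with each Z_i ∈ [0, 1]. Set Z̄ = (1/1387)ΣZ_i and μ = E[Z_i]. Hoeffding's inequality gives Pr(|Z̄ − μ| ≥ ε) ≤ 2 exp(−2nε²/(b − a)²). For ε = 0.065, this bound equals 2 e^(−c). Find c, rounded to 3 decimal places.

c = 2nε²/(b − a)² = 2·1387·0.065² / 1² = 11.7202.

11.720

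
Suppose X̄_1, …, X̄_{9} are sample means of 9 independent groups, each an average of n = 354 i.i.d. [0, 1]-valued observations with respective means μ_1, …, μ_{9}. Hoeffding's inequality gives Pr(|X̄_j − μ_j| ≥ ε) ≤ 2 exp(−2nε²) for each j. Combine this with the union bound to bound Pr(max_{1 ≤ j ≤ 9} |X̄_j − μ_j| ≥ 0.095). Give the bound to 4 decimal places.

0.0302

Per-experiment Hoeffding bound: 2·exp(−2·354·0.095²) = 2·exp(−6.38970) = 0.0033575.
Union bound over 9 events: 9·0.0033575 = 0.03022.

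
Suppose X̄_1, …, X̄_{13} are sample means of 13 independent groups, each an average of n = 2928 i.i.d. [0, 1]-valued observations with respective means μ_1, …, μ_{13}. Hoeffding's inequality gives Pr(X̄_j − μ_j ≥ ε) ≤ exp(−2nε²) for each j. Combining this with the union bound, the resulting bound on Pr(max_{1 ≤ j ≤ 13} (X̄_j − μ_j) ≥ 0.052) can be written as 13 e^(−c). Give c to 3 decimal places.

15.835

Union bound over the 13 events: Pr(max_{1 ≤ j ≤ 13} (X̄_j − μ_j) ≥ 0.052) ≤ 13·exp(−2nε²) = 13 exp(−2·2928·0.052²).
So c = 2·2928·0.052² = 15.8346.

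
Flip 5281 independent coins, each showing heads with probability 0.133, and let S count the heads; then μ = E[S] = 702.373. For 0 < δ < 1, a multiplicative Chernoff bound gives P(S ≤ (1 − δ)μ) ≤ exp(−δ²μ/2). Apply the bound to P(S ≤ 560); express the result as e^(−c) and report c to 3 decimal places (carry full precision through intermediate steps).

14.430

Write 560 = (1 − δ)μ, so δ = 1 − 560/702.373 = 0.2027028…
Then the exponent is δ²μ/2 = (μ − 560)²/(2μ) = 14.429706.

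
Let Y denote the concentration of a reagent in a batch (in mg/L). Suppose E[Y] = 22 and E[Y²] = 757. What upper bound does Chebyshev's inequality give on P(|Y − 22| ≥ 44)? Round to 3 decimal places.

0.141

Var(Y) = E[Y²] − (E[Y])² = 757 − 484 = 273.
Chebyshev's inequality: P(|Y − μ| ≥ t) ≤ Var(Y)/t² = 273/1936 = 0.1410.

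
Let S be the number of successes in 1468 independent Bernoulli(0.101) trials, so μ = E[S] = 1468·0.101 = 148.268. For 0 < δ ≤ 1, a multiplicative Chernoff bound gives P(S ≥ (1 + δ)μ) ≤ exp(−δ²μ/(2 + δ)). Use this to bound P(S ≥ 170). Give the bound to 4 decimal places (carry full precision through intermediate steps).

Write 170 = (1 + δ)μ, so δ = 170/148.268 − 1 = 0.1465724…
Then the exponent is δ²μ/(2 + δ) = (170 − μ)² / (μ·(2 + δ)) = 1.483906.
Bound = exp(−1.483906) = 0.22675.

0.2268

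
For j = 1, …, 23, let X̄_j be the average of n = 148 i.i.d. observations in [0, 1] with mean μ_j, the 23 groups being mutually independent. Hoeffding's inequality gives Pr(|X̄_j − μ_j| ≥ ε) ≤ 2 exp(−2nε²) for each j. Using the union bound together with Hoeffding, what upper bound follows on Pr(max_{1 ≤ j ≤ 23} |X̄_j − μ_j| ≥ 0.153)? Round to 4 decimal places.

0.0450

Per-experiment Hoeffding bound: 2·exp(−2·148·0.153²) = 2·exp(−6.92906) = 0.0019578.
Union bound over 23 events: 23·0.0019578 = 0.04503.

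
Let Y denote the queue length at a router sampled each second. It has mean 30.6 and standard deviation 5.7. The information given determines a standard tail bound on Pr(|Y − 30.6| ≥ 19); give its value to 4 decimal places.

0.0900

Mean and variance are known, so Chebyshev's inequality applies.
Chebyshev: Pr(|Y − μ| ≥ t) ≤ Var(Y)/t².
Var(Y) = σ² = 5.7² = 32.49.
Bound = 32.49 / 361 = 0.0900.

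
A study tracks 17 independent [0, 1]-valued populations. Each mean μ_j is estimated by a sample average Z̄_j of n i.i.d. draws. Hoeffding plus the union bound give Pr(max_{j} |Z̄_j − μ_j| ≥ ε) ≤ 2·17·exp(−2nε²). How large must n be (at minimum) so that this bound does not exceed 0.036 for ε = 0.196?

90

Need 2·17·exp(−2nε²) ≤ 0.036, i.e. exp(−2nε²) ≤ 0.036/34.
So 2nε² ≥ ln(34/0.036) = 6.850597.
Hence n ≥ 6.850597/(2·0.196²) = 89.163.
The smallest integer n is 90.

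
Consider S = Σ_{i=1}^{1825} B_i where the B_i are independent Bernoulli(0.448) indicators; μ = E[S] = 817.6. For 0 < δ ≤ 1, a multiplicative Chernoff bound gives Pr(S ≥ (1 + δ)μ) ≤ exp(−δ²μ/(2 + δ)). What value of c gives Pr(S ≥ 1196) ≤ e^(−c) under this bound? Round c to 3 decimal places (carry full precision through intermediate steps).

71.110

Write 1196 = (1 + δ)μ, so δ = 1196/817.6 − 1 = 0.462818…
Then the exponent is δ²μ/(2 + δ) = (1196 − μ)² / (μ·(2 + δ)) = 71.109734.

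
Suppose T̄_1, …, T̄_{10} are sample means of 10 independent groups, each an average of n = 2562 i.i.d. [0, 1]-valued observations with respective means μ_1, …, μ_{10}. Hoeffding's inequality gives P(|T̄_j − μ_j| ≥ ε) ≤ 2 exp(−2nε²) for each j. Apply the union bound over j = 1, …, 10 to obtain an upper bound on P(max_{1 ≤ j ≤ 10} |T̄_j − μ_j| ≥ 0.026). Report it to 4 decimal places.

0.6262

Per-experiment Hoeffding bound: 2·exp(−2·2562·0.026²) = 2·exp(−3.46382) = 0.06262.
Union bound over 10 events: 10·0.06262 = 0.62620.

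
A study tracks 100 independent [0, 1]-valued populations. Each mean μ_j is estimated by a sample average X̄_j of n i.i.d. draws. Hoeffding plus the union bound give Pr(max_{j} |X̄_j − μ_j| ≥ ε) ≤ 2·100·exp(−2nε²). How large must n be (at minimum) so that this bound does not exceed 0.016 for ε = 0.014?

24066

Need 2·100·exp(−2nε²) ≤ 0.016, i.e. exp(−2nε²) ≤ 0.016/200.
So 2nε² ≥ ln(200/0.016) = 9.433484.
Hence n ≥ 9.433484/(2·0.014²) = 24065.010.
The smallest integer n is 24066.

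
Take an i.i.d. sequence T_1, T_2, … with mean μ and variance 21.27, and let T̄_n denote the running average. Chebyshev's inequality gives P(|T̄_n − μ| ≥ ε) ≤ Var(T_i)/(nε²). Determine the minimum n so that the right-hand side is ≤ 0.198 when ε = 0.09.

13263

Require 21.27/(n·0.09²) ≤ 0.198, i.e. n ≥ 21.27/(0.198·0.09²) = 13262.252.
The smallest integer n is 13263.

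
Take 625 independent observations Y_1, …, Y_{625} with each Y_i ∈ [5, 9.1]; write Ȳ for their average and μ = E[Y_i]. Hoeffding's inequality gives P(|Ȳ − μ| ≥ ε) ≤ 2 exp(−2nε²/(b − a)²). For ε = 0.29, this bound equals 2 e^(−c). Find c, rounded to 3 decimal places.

6.254

c = 2nε²/(b − a)² = 2·625·0.29² / 4.1² = 6.2537.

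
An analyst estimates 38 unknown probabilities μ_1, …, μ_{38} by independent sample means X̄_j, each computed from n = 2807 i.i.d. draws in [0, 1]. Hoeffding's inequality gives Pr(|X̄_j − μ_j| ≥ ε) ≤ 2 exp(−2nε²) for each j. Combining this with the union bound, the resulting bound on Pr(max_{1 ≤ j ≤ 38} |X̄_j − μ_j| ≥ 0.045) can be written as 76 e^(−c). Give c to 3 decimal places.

11.368

Union bound over the 38 events: Pr(max_{1 ≤ j ≤ 38} |X̄_j − μ_j| ≥ 0.045) ≤ 38·2·exp(−2nε²) = 76 exp(−2·2807·0.045²).
So c = 2·2807·0.045² = 11.3683.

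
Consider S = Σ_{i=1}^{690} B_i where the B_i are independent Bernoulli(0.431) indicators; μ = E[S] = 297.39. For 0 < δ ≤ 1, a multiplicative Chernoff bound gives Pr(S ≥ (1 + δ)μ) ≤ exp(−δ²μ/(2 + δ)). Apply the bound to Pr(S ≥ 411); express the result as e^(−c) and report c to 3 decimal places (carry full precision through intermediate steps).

18.221

Write 411 = (1 + δ)μ, so δ = 411/297.39 − 1 = 0.3820236…
Then the exponent is δ²μ/(2 + δ) = (411 − μ)² / (μ·(2 + δ)) = 18.220517.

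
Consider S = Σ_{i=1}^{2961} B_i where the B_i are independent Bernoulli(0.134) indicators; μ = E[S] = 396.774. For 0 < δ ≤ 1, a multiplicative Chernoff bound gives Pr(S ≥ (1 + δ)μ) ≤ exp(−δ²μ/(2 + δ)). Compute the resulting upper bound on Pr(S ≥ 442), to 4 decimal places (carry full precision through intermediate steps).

0.0873

Write 442 = (1 + δ)μ, so δ = 442/396.774 − 1 = 0.1139843…
Then the exponent is δ²μ/(2 + δ) = (442 − μ)² / (μ·(2 + δ)) = 2.438548.
Bound = exp(−2.438548) = 0.08729.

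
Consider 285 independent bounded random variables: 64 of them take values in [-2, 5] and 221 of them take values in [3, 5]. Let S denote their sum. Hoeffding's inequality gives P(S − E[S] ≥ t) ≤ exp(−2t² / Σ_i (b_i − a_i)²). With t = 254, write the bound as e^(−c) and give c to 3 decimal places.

32.098

Σ(b_i − a_i)² = 64·7² + 221·2² = 4020.
c = 2t² / 4020 = 2·254² / 4020 = 32.0975.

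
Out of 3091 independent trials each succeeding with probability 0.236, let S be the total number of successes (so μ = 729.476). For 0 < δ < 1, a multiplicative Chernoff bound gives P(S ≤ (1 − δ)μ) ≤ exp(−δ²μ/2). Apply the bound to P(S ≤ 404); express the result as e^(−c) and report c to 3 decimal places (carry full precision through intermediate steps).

Write 404 = (1 − δ)μ, so δ = 1 − 404/729.476 = 0.4461778…
Then the exponent is δ²μ/2 = (μ − 404)²/(2μ) = 72.610084.

72.610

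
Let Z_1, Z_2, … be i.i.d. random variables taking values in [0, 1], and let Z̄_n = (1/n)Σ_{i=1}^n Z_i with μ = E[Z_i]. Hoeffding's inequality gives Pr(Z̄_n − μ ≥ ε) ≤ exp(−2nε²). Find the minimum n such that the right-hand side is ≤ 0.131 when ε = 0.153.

44

Require exp(−2nε²) ≤ 0.131, i.e. 2nε² ≥ ln(1/0.131) = 2.032558.
So n ≥ 2.032558 / (2·0.153²) = 43.414.
The smallest integer n is 44.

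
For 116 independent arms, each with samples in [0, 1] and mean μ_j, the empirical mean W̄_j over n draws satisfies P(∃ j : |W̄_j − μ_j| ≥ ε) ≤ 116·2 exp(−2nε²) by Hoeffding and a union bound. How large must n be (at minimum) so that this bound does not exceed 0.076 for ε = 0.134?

224

Need 2·116·exp(−2nε²) ≤ 0.076, i.e. exp(−2nε²) ≤ 0.076/232.
So 2nε² ≥ ln(232/0.076) = 8.023759.
Hence n ≥ 8.023759/(2·0.134²) = 223.428.
The smallest integer n is 224.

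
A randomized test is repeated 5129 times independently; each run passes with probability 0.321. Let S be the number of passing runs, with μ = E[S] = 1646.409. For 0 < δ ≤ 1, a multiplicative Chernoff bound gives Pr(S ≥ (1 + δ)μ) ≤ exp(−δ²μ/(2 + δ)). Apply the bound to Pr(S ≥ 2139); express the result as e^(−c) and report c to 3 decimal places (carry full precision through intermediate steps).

64.100

Write 2139 = (1 + δ)μ, so δ = 2139/1646.409 − 1 = 0.2991911…
Then the exponent is δ²μ/(2 + δ) = (2139 − μ)² / (μ·(2 + δ)) = 64.100311.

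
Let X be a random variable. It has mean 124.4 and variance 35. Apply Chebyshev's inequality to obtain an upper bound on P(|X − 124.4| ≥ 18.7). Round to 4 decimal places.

0.1001

Chebyshev: P(|X − μ| ≥ t) ≤ Var(X)/t².
Bound = 35 / 349.69 = 0.1001.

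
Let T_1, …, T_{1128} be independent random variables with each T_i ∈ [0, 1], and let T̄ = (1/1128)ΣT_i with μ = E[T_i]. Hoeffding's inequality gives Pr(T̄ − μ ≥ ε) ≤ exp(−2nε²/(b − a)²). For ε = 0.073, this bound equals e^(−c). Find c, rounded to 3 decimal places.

12.022

c = 2nε²/(b − a)² = 2·1128·0.073² / 1² = 12.0222.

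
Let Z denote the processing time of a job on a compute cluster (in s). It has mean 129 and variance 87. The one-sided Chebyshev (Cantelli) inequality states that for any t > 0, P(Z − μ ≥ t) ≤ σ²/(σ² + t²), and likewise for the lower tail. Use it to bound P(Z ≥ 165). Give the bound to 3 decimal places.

0.063

Here σ² = 87 and t = 36, so σ² + t² = 1383.
Cantelli's bound: 87/1383 = 0.0629.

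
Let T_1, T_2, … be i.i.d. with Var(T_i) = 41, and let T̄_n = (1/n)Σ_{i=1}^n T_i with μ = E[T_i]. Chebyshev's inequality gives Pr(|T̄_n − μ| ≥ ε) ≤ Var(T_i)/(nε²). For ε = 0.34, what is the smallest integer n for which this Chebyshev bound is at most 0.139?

Require 41/(n·0.34²) ≤ 0.139, i.e. n ≥ 41/(0.139·0.34²) = 2551.592.
The smallest integer n is 2552.

2552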